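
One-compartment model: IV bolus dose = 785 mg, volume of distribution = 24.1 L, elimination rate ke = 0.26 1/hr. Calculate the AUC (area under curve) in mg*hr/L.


C0 = Dose/Vd = 785/24.1 = 32.5726 mg/L
AUC = C0/ke = 32.5726/0.26
AUC = 125.3 mg*hr/L


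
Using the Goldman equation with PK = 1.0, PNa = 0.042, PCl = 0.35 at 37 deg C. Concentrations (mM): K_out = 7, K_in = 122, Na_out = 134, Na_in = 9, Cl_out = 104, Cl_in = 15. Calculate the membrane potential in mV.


Vm = (RT/F)*ln((PK*Ko + PNa*Nao + PCl*Cli)/(PK*Ki + PNa*Nai + PCl*Clo))
Numer = 17.878, Denom = 158.778
Vm = -58.37 mV


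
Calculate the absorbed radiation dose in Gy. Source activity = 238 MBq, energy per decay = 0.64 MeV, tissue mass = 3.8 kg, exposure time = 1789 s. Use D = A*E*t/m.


A = 238 MBq = 2.3800e+08 Bq
E = 0.64 MeV = 1.02528e-13 J
D = A*E*t/m = 2.3800e+08*1.02528e-13*1789/3.8
D = 0.01149 Gy


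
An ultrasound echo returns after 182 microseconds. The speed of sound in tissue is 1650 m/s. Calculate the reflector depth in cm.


depth = c * t / 2
t = 182 us = 1.8200e-04 s
depth = 1650 * 1.8200e-04 / 2
depth = 0.15015 m = 15.015 cm


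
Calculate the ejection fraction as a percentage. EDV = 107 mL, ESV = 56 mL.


SV = EDV - ESV = 107 - 56 = 51 mL
EF = SV/EDV * 100 = 51/107 * 100
EF = 47.66%


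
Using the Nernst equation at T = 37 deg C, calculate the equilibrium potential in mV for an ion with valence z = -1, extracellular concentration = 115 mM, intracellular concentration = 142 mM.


E = (RT/(zF)) * ln(C_out/C_in)
T = 37 + 273.15 = 310.15 K
E = (8.314 * 310.15 / (-1 * 96485)) * ln(115/142)
E = 5.636 mV


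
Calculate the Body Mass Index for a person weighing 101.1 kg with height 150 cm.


BMI = weight / height^2
height = 150 cm = 1.5 m
BMI = 101.1 / 1.5^2
BMI = 44.93 kg/m^2


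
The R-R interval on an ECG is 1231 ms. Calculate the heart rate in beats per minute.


HR = 60 / RR_interval(s)
RR = 1231 ms = 1.231 s
HR = 60 / 1.231 = 48.74 bpm


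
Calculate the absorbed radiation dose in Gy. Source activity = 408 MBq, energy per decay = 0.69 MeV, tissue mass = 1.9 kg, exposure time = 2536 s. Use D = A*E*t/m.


A = 408 MBq = 4.0800e+08 Bq
E = 0.69 MeV = 1.10538e-13 J
D = A*E*t/m = 4.0800e+08*1.10538e-13*2536/1.9
D = 0.0602 Gy


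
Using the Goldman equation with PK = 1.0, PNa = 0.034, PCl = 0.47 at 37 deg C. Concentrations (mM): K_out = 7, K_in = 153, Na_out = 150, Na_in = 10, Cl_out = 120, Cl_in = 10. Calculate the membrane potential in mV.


Vm = (RT/F)*ln((PK*Ko + PNa*Nao + PCl*Cli)/(PK*Ki + PNa*Nai + PCl*Clo))
Numer = 16.8, Denom = 209.74
Vm = -67.47 mV


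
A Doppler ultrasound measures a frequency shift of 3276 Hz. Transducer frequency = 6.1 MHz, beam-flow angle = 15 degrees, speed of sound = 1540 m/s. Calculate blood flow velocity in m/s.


v = fd * c / (2 * f0 * cos(theta))
v = 3276 * 1540 / (2 * 6.1000e+06 * cos(15))
v = 0.4281 m/s


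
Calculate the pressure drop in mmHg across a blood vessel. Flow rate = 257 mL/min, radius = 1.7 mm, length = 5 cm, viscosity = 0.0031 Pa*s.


dP = 8*mu*L*Q / (pi*r^4)
Q = 257 mL/min = 4.28333e-06 m^3/s
dP = 202.422 Pa = 202.422 / 133.322 mmHg = 1.518 mmHg


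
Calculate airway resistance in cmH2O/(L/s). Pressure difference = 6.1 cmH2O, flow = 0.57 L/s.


R = dP / flow
R = 6.1 / 0.57
R = 10.7 cmH2O/(L/s)


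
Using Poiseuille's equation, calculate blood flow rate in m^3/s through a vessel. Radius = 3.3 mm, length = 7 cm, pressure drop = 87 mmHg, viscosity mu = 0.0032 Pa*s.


Q = pi*r^4*dP / (8*mu*L)
r = 0.0033 m, L = 0.07 m
dP = 87 mmHg = 11599.014 Pa
Q = 0.002412 m^3/s


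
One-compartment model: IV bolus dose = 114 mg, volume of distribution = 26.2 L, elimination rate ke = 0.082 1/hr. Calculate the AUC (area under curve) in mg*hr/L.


C0 = Dose/Vd = 114/26.2 = 4.35115 mg/L
AUC = C0/ke = 4.35115/0.082
AUC = 53.06 mg*hr/L


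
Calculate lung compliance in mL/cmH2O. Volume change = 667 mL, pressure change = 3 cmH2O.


C = dV / dP
C = 667 / 3
C = 222.3 mL/cmH2O


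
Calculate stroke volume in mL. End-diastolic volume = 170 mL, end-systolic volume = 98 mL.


SV = EDV - ESV
SV = 170 - 98
SV = 72 mL


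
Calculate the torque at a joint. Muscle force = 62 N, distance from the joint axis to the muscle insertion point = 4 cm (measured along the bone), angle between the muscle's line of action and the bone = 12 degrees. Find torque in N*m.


Torque = F * d * sin(theta)   (moment arm = d*sin(theta))
d = 4 cm = 0.04 m
Torque = 62 * 0.04 * sin(12)
Torque = 0.5156 N*m


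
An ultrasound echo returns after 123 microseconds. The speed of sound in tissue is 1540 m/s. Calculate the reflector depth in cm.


depth = c * t / 2
t = 123 us = 1.2300e-04 s
depth = 1540 * 1.2300e-04 / 2
depth = 0.09471 m = 9.471 cm


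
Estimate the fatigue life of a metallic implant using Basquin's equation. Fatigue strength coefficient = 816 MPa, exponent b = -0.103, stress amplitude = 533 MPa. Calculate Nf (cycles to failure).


sigma_a = sigma_f' * (2Nf)^b
2Nf = (sigma_a/sigma_f')^(1/b)
2Nf = (533/816)^(1/-0.103)
2Nf = 62.482269
Nf = 31.24


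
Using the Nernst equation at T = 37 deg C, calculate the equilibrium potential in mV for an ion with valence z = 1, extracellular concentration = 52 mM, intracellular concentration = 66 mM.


E = (RT/(zF)) * ln(C_out/C_in)
T = 37 + 273.15 = 310.15 K
E = (8.314 * 310.15 / (1 * 96485)) * ln(52/66)
E = -6.372 mV


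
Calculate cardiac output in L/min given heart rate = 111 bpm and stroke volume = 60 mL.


CO = HR * SV
CO = 111 * 60 / 1000
CO = 6.66 L/min


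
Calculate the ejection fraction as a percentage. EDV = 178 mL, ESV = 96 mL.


SV = EDV - ESV = 178 - 96 = 82 mL
EF = SV/EDV * 100 = 82/178 * 100
EF = 46.07%


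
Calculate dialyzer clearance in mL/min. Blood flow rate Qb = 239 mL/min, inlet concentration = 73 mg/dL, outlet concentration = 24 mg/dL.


K = Qb * (Cb_in - Cb_out) / Cb_in
K = 239 * (73 - 24) / 73
K = 160.4 mL/min


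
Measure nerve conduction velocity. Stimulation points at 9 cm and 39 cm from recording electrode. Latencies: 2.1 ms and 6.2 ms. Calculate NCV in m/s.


Distance = (39 - 9) / 100 = 0.3 m
dt = (6.2 - 2.1) / 1000 = 0.0041 s
NCV = dist / dt = 73.17 m/s


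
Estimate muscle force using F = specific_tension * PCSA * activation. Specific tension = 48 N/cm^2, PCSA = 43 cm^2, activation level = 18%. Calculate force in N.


F = sigma * PCSA * activation
F = 48 * 43 * 0.18
F = 371.5 N


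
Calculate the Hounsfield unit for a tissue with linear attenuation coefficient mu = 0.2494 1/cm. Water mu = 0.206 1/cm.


HU = ((mu_tissue - mu_water) / mu_water) * 1000
HU = ((0.2494 - 0.206) / 0.206) * 1000
HU = 210.7


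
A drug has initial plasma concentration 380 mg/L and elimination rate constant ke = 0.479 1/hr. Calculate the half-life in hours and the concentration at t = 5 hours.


t_half = ln(2) / ke = 0.693147 / 0.479 = 1.447 hr
C(t) = C0 * exp(-ke*t) = 380 * exp(-0.479*5)
C(5) = 34.65 mg/L


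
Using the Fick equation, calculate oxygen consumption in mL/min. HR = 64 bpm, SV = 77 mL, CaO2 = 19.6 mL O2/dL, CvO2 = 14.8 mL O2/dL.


CO = HR*SV = 64*77/1000 = 4.928 L/min
a-v O2 diff = 19.6 - 14.8 = 4.8 mL/dL
VO2 = CO * (CaO2-CvO2) * 10 dL/L
VO2 = 4.928 * 4.8 * 10
VO2 = 236.5 mL/min


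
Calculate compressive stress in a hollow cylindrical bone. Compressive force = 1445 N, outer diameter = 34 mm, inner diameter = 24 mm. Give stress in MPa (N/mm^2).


A = pi*(r_o^2 - r_i^2)
r_o = 17 mm, r_i = 12 mm
A = 455.531 mm^2
sigma = F/A = 1445 / 455.531
sigma = 3.172 MPa


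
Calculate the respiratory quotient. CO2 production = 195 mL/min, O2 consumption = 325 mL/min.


RQ = VCO2 / VO2
RQ = 195 / 325
RQ = 0.6


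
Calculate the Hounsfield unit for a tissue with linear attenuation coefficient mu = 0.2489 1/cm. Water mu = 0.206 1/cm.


HU = ((mu_tissue - mu_water) / mu_water) * 1000
HU = ((0.2489 - 0.206) / 0.206) * 1000
HU = 208.3


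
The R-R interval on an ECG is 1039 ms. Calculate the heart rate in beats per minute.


HR = 60 / RR_interval(s)
RR = 1039 ms = 1.039 s
HR = 60 / 1.039 = 57.75 bpm


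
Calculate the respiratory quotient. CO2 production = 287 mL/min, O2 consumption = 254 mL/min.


RQ = VCO2 / VO2
RQ = 287 / 254
RQ = 1.13


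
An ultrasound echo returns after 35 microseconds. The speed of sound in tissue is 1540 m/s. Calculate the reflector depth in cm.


depth = c * t / 2
t = 35 us = 3.5000e-05 s
depth = 1540 * 3.5000e-05 / 2
depth = 0.02695 m = 2.695 cm


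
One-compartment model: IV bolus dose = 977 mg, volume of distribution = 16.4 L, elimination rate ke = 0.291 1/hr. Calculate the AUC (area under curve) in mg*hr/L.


C0 = Dose/Vd = 977/16.4 = 59.5732 mg/L
AUC = C0/ke = 59.5732/0.291
AUC = 204.7 mg*hr/L


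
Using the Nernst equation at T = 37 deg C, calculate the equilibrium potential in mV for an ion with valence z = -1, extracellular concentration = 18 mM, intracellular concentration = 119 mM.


E = (RT/(zF)) * ln(C_out/C_in)
T = 37 + 273.15 = 310.15 K
E = (8.314 * 310.15 / (-1 * 96485)) * ln(18/119)
E = 50.48 mV


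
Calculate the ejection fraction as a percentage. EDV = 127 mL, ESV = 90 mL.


SV = EDV - ESV = 127 - 90 = 37 mL
EF = SV/EDV * 100 = 37/127 * 100
EF = 29.13%


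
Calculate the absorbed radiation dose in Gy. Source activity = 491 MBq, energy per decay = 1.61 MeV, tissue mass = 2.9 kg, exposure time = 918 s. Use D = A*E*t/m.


A = 491 MBq = 4.9100e+08 Bq
E = 1.61 MeV = 2.57922e-13 J
D = A*E*t/m = 4.9100e+08*2.57922e-13*918/2.9
D = 0.04009 Gy


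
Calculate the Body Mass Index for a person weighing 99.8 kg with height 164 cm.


BMI = weight / height^2
height = 164 cm = 1.64 m
BMI = 99.8 / 1.64^2
BMI = 37.11 kg/m^2


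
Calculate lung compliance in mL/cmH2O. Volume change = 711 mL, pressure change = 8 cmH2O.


C = dV / dP
C = 711 / 8
C = 88.88 mL/cmH2O


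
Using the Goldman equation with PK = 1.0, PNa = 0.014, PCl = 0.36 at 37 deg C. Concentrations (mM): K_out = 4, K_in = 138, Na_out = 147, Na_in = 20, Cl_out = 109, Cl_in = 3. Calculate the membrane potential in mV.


Vm = (RT/F)*ln((PK*Ko + PNa*Nao + PCl*Cli)/(PK*Ki + PNa*Nai + PCl*Clo))
Numer = 7.138, Denom = 177.52
Vm = -85.89 mV


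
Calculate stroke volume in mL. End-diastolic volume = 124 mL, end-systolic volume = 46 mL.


SV = EDV - ESV
SV = 124 - 46
SV = 78 mL


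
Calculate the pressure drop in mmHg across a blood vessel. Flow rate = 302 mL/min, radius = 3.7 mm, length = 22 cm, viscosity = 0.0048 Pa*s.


dP = 8*mu*L*Q / (pi*r^4)
Q = 302 mL/min = 5.03333e-06 m^3/s
dP = 72.2192 Pa = 72.2192 / 133.322 mmHg = 0.5417 mmHg


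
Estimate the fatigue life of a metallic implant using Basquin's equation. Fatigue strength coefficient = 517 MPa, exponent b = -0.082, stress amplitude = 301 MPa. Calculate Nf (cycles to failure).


sigma_a = sigma_f' * (2Nf)^b
2Nf = (sigma_a/sigma_f')^(1/b)
2Nf = (301/517)^(1/-0.082)
2Nf = 732.70205
Nf = 366.4


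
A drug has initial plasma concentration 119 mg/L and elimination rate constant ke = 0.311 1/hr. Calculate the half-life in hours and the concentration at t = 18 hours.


t_half = ln(2) / ke = 0.693147 / 0.311 = 2.229 hr
C(t) = C0 * exp(-ke*t) = 119 * exp(-0.311*18)
C(18) = 0.4409 mg/L


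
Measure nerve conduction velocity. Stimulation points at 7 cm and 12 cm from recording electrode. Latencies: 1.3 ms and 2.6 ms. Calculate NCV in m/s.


Distance = (12 - 7) / 100 = 0.05 m
dt = (2.6 - 1.3) / 1000 = 0.0013 s
NCV = dist / dt = 38.46 m/s


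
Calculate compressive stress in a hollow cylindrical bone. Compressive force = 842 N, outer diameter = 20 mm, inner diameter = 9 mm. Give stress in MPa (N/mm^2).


A = pi*(r_o^2 - r_i^2)
r_o = 10 mm, r_i = 4.5 mm
A = 250.542 mm^2
sigma = F/A = 842 / 250.542
sigma = 3.361 MPa


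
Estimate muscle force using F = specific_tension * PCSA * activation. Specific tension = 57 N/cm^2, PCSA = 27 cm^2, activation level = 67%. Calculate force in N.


F = sigma * PCSA * activation
F = 57 * 27 * 0.67
F = 1031 N


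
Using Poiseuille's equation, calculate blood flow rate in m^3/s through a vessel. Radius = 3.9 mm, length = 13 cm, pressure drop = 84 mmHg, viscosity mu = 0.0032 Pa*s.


Q = pi*r^4*dP / (8*mu*L)
r = 0.0039 m, L = 0.13 m
dP = 84 mmHg = 11199.048 Pa
Q = 0.002446 m^3/s


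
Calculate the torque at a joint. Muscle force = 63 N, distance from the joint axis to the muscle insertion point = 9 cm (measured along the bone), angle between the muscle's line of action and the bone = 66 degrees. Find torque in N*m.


Torque = F * d * sin(theta)   (moment arm = d*sin(theta))
d = 9 cm = 0.09 m
Torque = 63 * 0.09 * sin(66)
Torque = 5.18 N*m


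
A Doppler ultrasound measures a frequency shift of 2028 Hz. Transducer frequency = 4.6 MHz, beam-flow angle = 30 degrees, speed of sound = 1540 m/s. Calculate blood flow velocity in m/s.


v = fd * c / (2 * f0 * cos(theta))
v = 2028 * 1540 / (2 * 4.6000e+06 * cos(30))
v = 0.392 m/s


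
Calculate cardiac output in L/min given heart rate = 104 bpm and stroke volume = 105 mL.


CO = HR * SV
CO = 104 * 105 / 1000
CO = 10.92 L/min


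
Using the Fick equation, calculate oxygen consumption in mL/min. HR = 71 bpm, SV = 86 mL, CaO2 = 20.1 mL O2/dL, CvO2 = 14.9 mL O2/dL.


CO = HR*SV = 71*86/1000 = 6.106 L/min
a-v O2 diff = 20.1 - 14.9 = 5.2 mL/dL
VO2 = CO * (CaO2-CvO2) * 10 dL/L
VO2 = 6.106 * 5.2 * 10
VO2 = 317.5 mL/min


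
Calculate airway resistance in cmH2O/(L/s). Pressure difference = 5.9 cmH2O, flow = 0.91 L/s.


R = dP / flow
R = 5.9 / 0.91
R = 6.484 cmH2O/(L/s)


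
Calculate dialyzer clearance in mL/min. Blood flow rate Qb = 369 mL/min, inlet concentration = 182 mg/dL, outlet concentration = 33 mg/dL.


K = Qb * (Cb_in - Cb_out) / Cb_in
K = 369 * (182 - 33) / 182
K = 302.1 mL/min


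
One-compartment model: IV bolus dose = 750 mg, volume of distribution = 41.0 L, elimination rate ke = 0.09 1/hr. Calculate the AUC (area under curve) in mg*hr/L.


C0 = Dose/Vd = 750/41.0 = 18.2927 mg/L
AUC = C0/ke = 18.2927/0.09
AUC = 203.3 mg*hr/L


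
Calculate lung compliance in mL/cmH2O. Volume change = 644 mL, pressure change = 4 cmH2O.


C = dV / dP
C = 644 / 4
C = 161 mL/cmH2O


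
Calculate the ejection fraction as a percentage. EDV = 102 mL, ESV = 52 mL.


SV = EDV - ESV = 102 - 52 = 50 mL
EF = SV/EDV * 100 = 50/102 * 100
EF = 49.02%


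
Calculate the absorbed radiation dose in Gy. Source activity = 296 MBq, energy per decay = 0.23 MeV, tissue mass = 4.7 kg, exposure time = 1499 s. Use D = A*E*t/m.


A = 296 MBq = 2.9600e+08 Bq
E = 0.23 MeV = 3.6846e-14 J
D = A*E*t/m = 2.9600e+08*3.6846e-14*1499/4.7
D = 0.003478 Gy


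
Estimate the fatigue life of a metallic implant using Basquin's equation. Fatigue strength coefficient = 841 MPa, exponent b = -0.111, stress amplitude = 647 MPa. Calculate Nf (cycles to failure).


sigma_a = sigma_f' * (2Nf)^b
2Nf = (sigma_a/sigma_f')^(1/b)
2Nf = (647/841)^(1/-0.111)
2Nf = 10.618214
Nf = 5.309


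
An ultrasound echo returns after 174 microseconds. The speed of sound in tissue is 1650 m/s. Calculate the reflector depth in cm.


depth = c * t / 2
t = 174 us = 1.7400e-04 s
depth = 1650 * 1.7400e-04 / 2
depth = 0.14355 m = 14.355 cm


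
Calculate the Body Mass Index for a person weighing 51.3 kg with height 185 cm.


BMI = weight / height^2
height = 185 cm = 1.85 m
BMI = 51.3 / 1.85^2
BMI = 14.99 kg/m^2


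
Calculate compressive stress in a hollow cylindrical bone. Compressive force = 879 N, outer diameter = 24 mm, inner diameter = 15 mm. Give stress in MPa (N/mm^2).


A = pi*(r_o^2 - r_i^2)
r_o = 12 mm, r_i = 7.5 mm
A = 275.675 mm^2
sigma = F/A = 879 / 275.675
sigma = 3.189 MPa


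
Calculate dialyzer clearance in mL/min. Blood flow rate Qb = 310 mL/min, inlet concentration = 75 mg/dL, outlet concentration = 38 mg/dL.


K = Qb * (Cb_in - Cb_out) / Cb_in
K = 310 * (75 - 38) / 75
K = 152.9 mL/min


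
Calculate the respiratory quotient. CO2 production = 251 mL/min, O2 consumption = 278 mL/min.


RQ = VCO2 / VO2
RQ = 251 / 278
RQ = 0.9029


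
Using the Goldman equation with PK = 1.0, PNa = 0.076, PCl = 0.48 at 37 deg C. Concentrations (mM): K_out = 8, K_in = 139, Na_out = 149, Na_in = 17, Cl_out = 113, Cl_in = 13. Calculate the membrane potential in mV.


Vm = (RT/F)*ln((PK*Ko + PNa*Nao + PCl*Cli)/(PK*Ki + PNa*Nai + PCl*Clo))
Numer = 25.564, Denom = 194.532
Vm = -54.24 mV


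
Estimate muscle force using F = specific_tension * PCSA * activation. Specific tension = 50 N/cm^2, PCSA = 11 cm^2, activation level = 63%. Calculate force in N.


F = sigma * PCSA * activation
F = 50 * 11 * 0.63
F = 346.5 N


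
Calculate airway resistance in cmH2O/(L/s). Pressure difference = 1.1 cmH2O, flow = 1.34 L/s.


R = dP / flow
R = 1.1 / 1.34
R = 0.8209 cmH2O/(L/s)


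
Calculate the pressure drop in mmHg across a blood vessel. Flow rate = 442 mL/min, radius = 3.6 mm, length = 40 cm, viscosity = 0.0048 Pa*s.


dP = 8*mu*L*Q / (pi*r^4)
Q = 442 mL/min = 7.36667e-06 m^3/s
dP = 214.438 Pa = 214.438 / 133.322 mmHg = 1.608 mmHg


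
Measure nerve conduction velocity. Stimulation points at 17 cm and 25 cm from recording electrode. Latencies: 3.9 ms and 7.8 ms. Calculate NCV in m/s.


Distance = (25 - 17) / 100 = 0.08 m
dt = (7.8 - 3.9) / 1000 = 0.0039 s
NCV = dist / dt = 20.51 m/s


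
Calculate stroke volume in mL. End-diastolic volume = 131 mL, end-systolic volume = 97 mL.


SV = EDV - ESV
SV = 131 - 97
SV = 34 mL


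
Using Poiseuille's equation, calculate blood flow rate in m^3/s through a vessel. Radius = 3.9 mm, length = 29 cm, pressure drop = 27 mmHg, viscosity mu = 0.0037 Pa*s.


Q = pi*r^4*dP / (8*mu*L)
r = 0.0039 m, L = 0.29 m
dP = 27 mmHg = 3599.694 Pa
Q = 3.0478e-04 m^3/s


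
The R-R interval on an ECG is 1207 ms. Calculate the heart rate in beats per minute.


HR = 60 / RR_interval(s)
RR = 1207 ms = 1.207 s
HR = 60 / 1.207 = 49.71 bpm


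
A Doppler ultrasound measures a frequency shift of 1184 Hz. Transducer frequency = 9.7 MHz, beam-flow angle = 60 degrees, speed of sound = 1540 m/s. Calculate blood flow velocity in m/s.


v = fd * c / (2 * f0 * cos(theta))
v = 1184 * 1540 / (2 * 9.7000e+06 * cos(60))
v = 0.188 m/s


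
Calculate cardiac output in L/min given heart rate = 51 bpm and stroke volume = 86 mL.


CO = HR * SV
CO = 51 * 86 / 1000
CO = 4.386 L/min


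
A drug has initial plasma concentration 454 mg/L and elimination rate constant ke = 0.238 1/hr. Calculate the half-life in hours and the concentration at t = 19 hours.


t_half = ln(2) / ke = 0.693147 / 0.238 = 2.912 hr
C(t) = C0 * exp(-ke*t) = 454 * exp(-0.238*19)
C(19) = 4.934 mg/L


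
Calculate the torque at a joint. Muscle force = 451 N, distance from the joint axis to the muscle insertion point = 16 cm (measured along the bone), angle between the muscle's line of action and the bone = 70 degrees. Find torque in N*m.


Torque = F * d * sin(theta)   (moment arm = d*sin(theta))
d = 16 cm = 0.16 m
Torque = 451 * 0.16 * sin(70)
Torque = 67.81 N*m


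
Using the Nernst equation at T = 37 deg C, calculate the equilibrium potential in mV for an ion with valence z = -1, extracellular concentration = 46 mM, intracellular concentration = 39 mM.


E = (RT/(zF)) * ln(C_out/C_in)
T = 37 + 273.15 = 310.15 K
E = (8.314 * 310.15 / (-1 * 96485)) * ln(46/39)
E = -4.412 mV


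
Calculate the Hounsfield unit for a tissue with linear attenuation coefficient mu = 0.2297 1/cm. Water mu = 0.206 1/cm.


HU = ((mu_tissue - mu_water) / mu_water) * 1000
HU = ((0.2297 - 0.206) / 0.206) * 1000
HU = 115


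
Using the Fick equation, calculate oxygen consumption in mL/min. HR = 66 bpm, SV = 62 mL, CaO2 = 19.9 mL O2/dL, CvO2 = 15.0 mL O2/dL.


CO = HR*SV = 66*62/1000 = 4.092 L/min
a-v O2 diff = 19.9 - 15.0 = 4.9 mL/dL
VO2 = CO * (CaO2-CvO2) * 10 dL/L
VO2 = 4.092 * 4.9 * 10
VO2 = 200.5 mL/min


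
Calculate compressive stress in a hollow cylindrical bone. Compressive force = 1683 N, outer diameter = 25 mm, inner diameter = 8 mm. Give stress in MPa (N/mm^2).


A = pi*(r_o^2 - r_i^2)
r_o = 12.5 mm, r_i = 4 mm
A = 440.608 mm^2
sigma = F/A = 1683 / 440.608
sigma = 3.82 MPa


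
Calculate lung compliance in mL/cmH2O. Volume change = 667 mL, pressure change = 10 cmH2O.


C = dV / dP
C = 667 / 10
C = 66.7 mL/cmH2O


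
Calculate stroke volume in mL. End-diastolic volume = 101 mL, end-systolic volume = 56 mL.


SV = EDV - ESV
SV = 101 - 56
SV = 45 mL


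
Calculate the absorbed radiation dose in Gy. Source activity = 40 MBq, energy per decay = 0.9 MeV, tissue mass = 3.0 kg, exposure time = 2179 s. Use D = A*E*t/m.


A = 40 MBq = 4.0000e+07 Bq
E = 0.9 MeV = 1.4418e-13 J
D = A*E*t/m = 4.0000e+07*1.4418e-13*2179/3.0
D = 0.004189 Gy


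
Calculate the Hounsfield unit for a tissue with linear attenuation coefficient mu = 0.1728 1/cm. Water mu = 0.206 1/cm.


HU = ((mu_tissue - mu_water) / mu_water) * 1000
HU = ((0.1728 - 0.206) / 0.206) * 1000
HU = -161.2


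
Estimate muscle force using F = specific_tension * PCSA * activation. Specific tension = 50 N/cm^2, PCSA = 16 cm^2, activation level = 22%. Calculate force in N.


F = sigma * PCSA * activation
F = 50 * 16 * 0.22
F = 176 N


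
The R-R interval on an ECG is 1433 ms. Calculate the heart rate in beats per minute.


HR = 60 / RR_interval(s)
RR = 1433 ms = 1.433 s
HR = 60 / 1.433 = 41.87 bpm


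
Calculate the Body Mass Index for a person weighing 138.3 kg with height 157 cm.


BMI = weight / height^2
height = 157 cm = 1.57 m
BMI = 138.3 / 1.57^2
BMI = 56.11 kg/m^2


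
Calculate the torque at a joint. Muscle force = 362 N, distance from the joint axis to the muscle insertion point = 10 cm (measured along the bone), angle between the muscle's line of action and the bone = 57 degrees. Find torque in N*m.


Torque = F * d * sin(theta)   (moment arm = d*sin(theta))
d = 10 cm = 0.1 m
Torque = 362 * 0.1 * sin(57)
Torque = 30.36 N*m


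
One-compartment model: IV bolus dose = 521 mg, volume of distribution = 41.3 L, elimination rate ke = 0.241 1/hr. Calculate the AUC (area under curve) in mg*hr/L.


C0 = Dose/Vd = 521/41.3 = 12.615 mg/L
AUC = C0/ke = 12.615/0.241
AUC = 52.34 mg*hr/L


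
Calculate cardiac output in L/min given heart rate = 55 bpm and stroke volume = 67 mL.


CO = HR * SV
CO = 55 * 67 / 1000
CO = 3.685 L/min


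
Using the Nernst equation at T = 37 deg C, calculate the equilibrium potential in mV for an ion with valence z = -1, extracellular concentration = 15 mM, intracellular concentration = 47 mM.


E = (RT/(zF)) * ln(C_out/C_in)
T = 37 + 273.15 = 310.15 K
E = (8.314 * 310.15 / (-1 * 96485)) * ln(15/47)
E = 30.52 mV


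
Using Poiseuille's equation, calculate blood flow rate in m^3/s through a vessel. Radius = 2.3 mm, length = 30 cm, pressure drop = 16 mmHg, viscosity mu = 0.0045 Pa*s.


Q = pi*r^4*dP / (8*mu*L)
r = 0.0023 m, L = 0.3 m
dP = 16 mmHg = 2133.152 Pa
Q = 1.7364e-05 m^3/s


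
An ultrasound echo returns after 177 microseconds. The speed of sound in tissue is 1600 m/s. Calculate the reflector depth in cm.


depth = c * t / 2
t = 177 us = 1.7700e-04 s
depth = 1600 * 1.7700e-04 / 2
depth = 0.1416 m = 14.16 cm


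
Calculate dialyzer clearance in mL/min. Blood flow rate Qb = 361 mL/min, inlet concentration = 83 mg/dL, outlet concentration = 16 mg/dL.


K = Qb * (Cb_in - Cb_out) / Cb_in
K = 361 * (83 - 16) / 83
K = 291.4 mL/min


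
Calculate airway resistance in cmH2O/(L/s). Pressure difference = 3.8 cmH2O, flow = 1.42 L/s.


R = dP / flow
R = 3.8 / 1.42
R = 2.676 cmH2O/(L/s)


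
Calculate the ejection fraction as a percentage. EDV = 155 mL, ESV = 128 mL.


SV = EDV - ESV = 155 - 128 = 27 mL
EF = SV/EDV * 100 = 27/155 * 100
EF = 17.42%


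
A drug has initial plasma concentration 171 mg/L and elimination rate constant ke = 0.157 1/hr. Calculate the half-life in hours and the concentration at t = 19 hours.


t_half = ln(2) / ke = 0.693147 / 0.157 = 4.415 hr
C(t) = C0 * exp(-ke*t) = 171 * exp(-0.157*19)
C(19) = 8.66 mg/L


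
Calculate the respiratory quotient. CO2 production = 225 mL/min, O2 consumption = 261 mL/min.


RQ = VCO2 / VO2
RQ = 225 / 261
RQ = 0.8621


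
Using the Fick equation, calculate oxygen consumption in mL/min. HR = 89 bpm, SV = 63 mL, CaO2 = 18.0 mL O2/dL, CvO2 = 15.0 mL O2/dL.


CO = HR*SV = 89*63/1000 = 5.607 L/min
a-v O2 diff = 18.0 - 15.0 = 3 mL/dL
VO2 = CO * (CaO2-CvO2) * 10 dL/L
VO2 = 5.607 * 3 * 10
VO2 = 168.2 mL/min


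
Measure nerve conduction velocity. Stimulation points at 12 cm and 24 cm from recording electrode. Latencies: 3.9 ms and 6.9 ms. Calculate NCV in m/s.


Distance = (24 - 12) / 100 = 0.12 m
dt = (6.9 - 3.9) / 1000 = 0.003 s
NCV = dist / dt = 40 m/s


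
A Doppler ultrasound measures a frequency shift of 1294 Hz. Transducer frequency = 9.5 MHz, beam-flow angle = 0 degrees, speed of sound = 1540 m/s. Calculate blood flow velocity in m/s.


v = fd * c / (2 * f0 * cos(theta))
v = 1294 * 1540 / (2 * 9.5000e+06 * cos(0))
v = 0.1049 m/s


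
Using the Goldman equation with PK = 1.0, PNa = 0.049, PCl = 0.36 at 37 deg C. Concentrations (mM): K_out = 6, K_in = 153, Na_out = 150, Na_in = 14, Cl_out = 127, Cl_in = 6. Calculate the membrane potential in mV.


Vm = (RT/F)*ln((PK*Ko + PNa*Nao + PCl*Cli)/(PK*Ki + PNa*Nai + PCl*Clo))
Numer = 15.51, Denom = 199.406
Vm = -68.25 mV


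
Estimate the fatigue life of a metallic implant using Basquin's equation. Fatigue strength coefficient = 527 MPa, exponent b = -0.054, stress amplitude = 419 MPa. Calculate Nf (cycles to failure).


sigma_a = sigma_f' * (2Nf)^b
2Nf = (sigma_a/sigma_f')^(1/b)
2Nf = (419/527)^(1/-0.054)
2Nf = 69.884577
Nf = 34.94


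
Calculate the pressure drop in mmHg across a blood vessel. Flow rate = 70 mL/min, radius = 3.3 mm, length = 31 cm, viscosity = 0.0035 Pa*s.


dP = 8*mu*L*Q / (pi*r^4)
Q = 70 mL/min = 1.16667e-06 m^3/s
dP = 27.1808 Pa = 27.1808 / 133.322 mmHg = 0.2039 mmHg


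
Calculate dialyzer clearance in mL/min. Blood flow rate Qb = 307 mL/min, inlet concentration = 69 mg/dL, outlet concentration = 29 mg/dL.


K = Qb * (Cb_in - Cb_out) / Cb_in
K = 307 * (69 - 29) / 69
K = 178 mL/min


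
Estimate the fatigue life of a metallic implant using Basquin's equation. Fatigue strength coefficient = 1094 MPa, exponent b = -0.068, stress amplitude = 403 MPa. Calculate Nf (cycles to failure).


sigma_a = sigma_f' * (2Nf)^b
2Nf = (sigma_a/sigma_f')^(1/b)
2Nf = (403/1094)^(1/-0.068)
2Nf = 2388480.5
Nf = 1.1942e+06


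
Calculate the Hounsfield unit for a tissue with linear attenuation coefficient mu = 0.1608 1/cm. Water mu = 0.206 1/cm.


HU = ((mu_tissue - mu_water) / mu_water) * 1000
HU = ((0.1608 - 0.206) / 0.206) * 1000
HU = -219.4


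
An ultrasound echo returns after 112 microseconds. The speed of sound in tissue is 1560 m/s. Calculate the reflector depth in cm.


depth = c * t / 2
t = 112 us = 1.1200e-04 s
depth = 1560 * 1.1200e-04 / 2
depth = 0.08736 m = 8.736 cm


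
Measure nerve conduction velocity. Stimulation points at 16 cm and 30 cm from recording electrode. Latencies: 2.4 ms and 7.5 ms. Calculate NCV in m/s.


Distance = (30 - 16) / 100 = 0.14 m
dt = (7.5 - 2.4) / 1000 = 0.0051 s
NCV = dist / dt = 27.45 m/s


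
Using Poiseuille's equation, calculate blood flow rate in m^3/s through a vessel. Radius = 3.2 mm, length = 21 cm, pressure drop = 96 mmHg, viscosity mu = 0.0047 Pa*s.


Q = pi*r^4*dP / (8*mu*L)
r = 0.0032 m, L = 0.21 m
dP = 96 mmHg = 12798.912 Pa
Q = 5.3397e-04 m^3/s


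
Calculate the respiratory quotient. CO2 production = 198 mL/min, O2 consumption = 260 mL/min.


RQ = VCO2 / VO2
RQ = 198 / 260
RQ = 0.7615


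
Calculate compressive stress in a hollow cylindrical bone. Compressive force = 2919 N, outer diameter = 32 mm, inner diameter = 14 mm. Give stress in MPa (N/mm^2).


A = pi*(r_o^2 - r_i^2)
r_o = 16 mm, r_i = 7 mm
A = 650.31 mm^2
sigma = F/A = 2919 / 650.31
sigma = 4.489 MPa


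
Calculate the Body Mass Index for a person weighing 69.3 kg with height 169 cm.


BMI = weight / height^2
height = 169 cm = 1.69 m
BMI = 69.3 / 1.69^2
BMI = 24.26 kg/m^2


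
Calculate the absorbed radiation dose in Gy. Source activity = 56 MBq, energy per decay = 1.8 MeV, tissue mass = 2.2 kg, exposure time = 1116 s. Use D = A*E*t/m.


A = 56 MBq = 5.6000e+07 Bq
E = 1.8 MeV = 2.8836e-13 J
D = A*E*t/m = 5.6000e+07*2.8836e-13*1116/2.2
D = 0.008192 Gy


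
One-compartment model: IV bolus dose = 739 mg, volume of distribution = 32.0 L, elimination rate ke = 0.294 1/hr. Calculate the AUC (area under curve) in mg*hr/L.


C0 = Dose/Vd = 739/32.0 = 23.0938 mg/L
AUC = C0/ke = 23.0938/0.294
AUC = 78.55 mg*hr/L


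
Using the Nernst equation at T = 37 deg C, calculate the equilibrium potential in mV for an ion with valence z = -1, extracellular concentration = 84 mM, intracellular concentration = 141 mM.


E = (RT/(zF)) * ln(C_out/C_in)
T = 37 + 273.15 = 310.15 K
E = (8.314 * 310.15 / (-1 * 96485)) * ln(84/141)
E = 13.84 mV


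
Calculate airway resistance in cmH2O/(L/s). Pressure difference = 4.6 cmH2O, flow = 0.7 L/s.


R = dP / flow
R = 4.6 / 0.7
R = 6.571 cmH2O/(L/s)


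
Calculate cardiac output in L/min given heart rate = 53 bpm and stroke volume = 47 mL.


CO = HR * SV
CO = 53 * 47 / 1000
CO = 2.491 L/min


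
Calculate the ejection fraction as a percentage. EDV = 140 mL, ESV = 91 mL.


SV = EDV - ESV = 140 - 91 = 49 mL
EF = SV/EDV * 100 = 49/140 * 100
EF = 35%


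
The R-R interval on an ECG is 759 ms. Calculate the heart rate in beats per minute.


HR = 60 / RR_interval(s)
RR = 759 ms = 0.759 s
HR = 60 / 0.759 = 79.05 bpm


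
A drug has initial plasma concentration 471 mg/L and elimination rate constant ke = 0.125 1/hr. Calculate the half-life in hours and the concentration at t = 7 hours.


t_half = ln(2) / ke = 0.693147 / 0.125 = 5.545 hr
C(t) = C0 * exp(-ke*t) = 471 * exp(-0.125*7)
C(7) = 196.3 mg/L


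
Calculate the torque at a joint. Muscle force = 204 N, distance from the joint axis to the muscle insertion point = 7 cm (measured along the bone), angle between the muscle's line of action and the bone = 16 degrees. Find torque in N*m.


Torque = F * d * sin(theta)   (moment arm = d*sin(theta))
d = 7 cm = 0.07 m
Torque = 204 * 0.07 * sin(16)
Torque = 3.936 N*m


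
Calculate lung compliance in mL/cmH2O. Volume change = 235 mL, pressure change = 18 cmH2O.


C = dV / dP
C = 235 / 18
C = 13.06 mL/cmH2O


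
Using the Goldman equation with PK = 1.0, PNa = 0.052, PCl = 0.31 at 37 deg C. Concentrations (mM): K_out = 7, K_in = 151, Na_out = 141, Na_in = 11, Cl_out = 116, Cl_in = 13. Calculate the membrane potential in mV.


Vm = (RT/F)*ln((PK*Ko + PNa*Nao + PCl*Cli)/(PK*Ki + PNa*Nai + PCl*Clo))
Numer = 18.362, Denom = 187.532
Vm = -62.1 mV


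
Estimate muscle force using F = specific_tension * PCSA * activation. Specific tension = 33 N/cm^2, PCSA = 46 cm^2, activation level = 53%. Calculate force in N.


F = sigma * PCSA * activation
F = 33 * 46 * 0.53
F = 804.5 N


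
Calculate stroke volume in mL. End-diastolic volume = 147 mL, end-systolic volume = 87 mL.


SV = EDV - ESV
SV = 147 - 87
SV = 60 mL


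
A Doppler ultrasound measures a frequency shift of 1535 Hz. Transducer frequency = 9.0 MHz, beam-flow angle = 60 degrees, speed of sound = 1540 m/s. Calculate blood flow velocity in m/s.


v = fd * c / (2 * f0 * cos(theta))
v = 1535 * 1540 / (2 * 9.0000e+06 * cos(60))
v = 0.2627 m/s


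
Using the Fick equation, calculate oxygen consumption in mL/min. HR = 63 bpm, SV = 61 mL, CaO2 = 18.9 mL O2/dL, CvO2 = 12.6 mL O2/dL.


CO = HR*SV = 63*61/1000 = 3.843 L/min
a-v O2 diff = 18.9 - 12.6 = 6.3 mL/dL
VO2 = CO * (CaO2-CvO2) * 10 dL/L
VO2 = 3.843 * 6.3 * 10
VO2 = 242.1 mL/min


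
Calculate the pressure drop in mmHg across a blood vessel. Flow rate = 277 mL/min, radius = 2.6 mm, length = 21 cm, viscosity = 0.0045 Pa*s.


dP = 8*mu*L*Q / (pi*r^4)
Q = 277 mL/min = 4.61667e-06 m^3/s
dP = 243.113 Pa = 243.113 / 133.322 mmHg = 1.824 mmHg


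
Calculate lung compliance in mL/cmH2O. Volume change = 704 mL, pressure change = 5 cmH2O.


C = dV / dP
C = 704 / 5
C = 140.8 mL/cmH2O


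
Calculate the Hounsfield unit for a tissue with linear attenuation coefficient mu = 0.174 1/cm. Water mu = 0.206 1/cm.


HU = ((mu_tissue - mu_water) / mu_water) * 1000
HU = ((0.174 - 0.206) / 0.206) * 1000
HU = -155.3


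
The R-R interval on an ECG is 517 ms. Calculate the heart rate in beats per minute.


HR = 60 / RR_interval(s)
RR = 517 ms = 0.517 s
HR = 60 / 0.517 = 116.1 bpm


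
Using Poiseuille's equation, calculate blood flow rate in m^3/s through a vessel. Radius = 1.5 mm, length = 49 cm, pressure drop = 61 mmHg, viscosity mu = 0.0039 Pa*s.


Q = pi*r^4*dP / (8*mu*L)
r = 0.0015 m, L = 0.49 m
dP = 61 mmHg = 8132.642 Pa
Q = 8.4605e-06 m^3/s


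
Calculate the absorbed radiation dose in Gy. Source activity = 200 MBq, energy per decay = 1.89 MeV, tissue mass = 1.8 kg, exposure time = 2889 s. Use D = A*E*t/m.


A = 200 MBq = 2.0000e+08 Bq
E = 1.89 MeV = 3.02778e-13 J
D = A*E*t/m = 2.0000e+08*3.02778e-13*2889/1.8
D = 0.09719 Gy


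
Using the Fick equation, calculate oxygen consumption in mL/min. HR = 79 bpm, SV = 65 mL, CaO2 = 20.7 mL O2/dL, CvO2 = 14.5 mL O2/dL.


CO = HR*SV = 79*65/1000 = 5.135 L/min
a-v O2 diff = 20.7 - 14.5 = 6.2 mL/dL
VO2 = CO * (CaO2-CvO2) * 10 dL/L
VO2 = 5.135 * 6.2 * 10
VO2 = 318.4 mL/min


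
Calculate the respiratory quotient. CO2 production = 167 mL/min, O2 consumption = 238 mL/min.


RQ = VCO2 / VO2
RQ = 167 / 238
RQ = 0.7017


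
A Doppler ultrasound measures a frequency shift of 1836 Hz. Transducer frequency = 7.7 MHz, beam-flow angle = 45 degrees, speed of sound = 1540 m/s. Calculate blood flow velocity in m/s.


v = fd * c / (2 * f0 * cos(theta))
v = 1836 * 1540 / (2 * 7.7000e+06 * cos(45))
v = 0.2596 m/s


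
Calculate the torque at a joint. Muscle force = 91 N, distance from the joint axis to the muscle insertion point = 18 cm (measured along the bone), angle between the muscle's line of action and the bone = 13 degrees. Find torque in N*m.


Torque = F * d * sin(theta)   (moment arm = d*sin(theta))
d = 18 cm = 0.18 m
Torque = 91 * 0.18 * sin(13)
Torque = 3.685 N*m


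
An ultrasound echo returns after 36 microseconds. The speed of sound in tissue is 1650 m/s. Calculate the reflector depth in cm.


depth = c * t / 2
t = 36 us = 3.6000e-05 s
depth = 1650 * 3.6000e-05 / 2
depth = 0.0297 m = 2.97 cm


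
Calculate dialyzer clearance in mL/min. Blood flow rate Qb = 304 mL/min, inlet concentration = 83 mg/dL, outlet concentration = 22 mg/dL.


K = Qb * (Cb_in - Cb_out) / Cb_in
K = 304 * (83 - 22) / 83
K = 223.4 mL/min


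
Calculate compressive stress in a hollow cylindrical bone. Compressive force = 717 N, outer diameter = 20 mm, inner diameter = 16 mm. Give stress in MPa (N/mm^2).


A = pi*(r_o^2 - r_i^2)
r_o = 10 mm, r_i = 8 mm
A = 113.097 mm^2
sigma = F/A = 717 / 113.097
sigma = 6.34 MPa


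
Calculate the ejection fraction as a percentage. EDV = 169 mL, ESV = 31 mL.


SV = EDV - ESV = 169 - 31 = 138 mL
EF = SV/EDV * 100 = 138/169 * 100
EF = 81.66%


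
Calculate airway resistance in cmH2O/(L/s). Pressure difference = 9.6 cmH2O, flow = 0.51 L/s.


R = dP / flow
R = 9.6 / 0.51
R = 18.82 cmH2O/(L/s)


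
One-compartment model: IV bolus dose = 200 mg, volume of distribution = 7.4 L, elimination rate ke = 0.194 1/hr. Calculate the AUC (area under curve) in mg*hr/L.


C0 = Dose/Vd = 200/7.4 = 27.027 mg/L
AUC = C0/ke = 27.027/0.194
AUC = 139.3 mg*hr/L


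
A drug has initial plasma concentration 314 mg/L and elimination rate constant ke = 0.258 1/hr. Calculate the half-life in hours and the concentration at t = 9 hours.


t_half = ln(2) / ke = 0.693147 / 0.258 = 2.687 hr
C(t) = C0 * exp(-ke*t) = 314 * exp(-0.258*9)
C(9) = 30.8 mg/L


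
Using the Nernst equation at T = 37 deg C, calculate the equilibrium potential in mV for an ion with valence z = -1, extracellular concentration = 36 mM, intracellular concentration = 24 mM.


E = (RT/(zF)) * ln(C_out/C_in)
T = 37 + 273.15 = 310.15 K
E = (8.314 * 310.15 / (-1 * 96485)) * ln(36/24)
E = -10.84 mV


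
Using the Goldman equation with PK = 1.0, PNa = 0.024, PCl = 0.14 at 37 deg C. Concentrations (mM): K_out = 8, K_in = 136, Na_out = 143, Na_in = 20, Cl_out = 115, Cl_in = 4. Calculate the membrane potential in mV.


Vm = (RT/F)*ln((PK*Ko + PNa*Nao + PCl*Cli)/(PK*Ki + PNa*Nai + PCl*Clo))
Numer = 11.992, Denom = 152.58
Vm = -67.97 mV


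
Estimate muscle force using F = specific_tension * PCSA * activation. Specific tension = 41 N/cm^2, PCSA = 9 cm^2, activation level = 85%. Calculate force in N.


F = sigma * PCSA * activation
F = 41 * 9 * 0.85
F = 313.6 N


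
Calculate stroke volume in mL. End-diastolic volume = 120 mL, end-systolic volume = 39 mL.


SV = EDV - ESV
SV = 120 - 39
SV = 81 mL


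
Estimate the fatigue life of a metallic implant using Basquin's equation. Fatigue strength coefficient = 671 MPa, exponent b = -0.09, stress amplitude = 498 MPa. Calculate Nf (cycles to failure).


sigma_a = sigma_f' * (2Nf)^b
2Nf = (sigma_a/sigma_f')^(1/b)
2Nf = (498/671)^(1/-0.09)
2Nf = 27.467117
Nf = 13.73


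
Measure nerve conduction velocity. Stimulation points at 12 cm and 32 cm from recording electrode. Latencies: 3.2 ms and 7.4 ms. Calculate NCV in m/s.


Distance = (32 - 12) / 100 = 0.2 m
dt = (7.4 - 3.2) / 1000 = 0.0042 s
NCV = dist / dt = 47.62 m/s


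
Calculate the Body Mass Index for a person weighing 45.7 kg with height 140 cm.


BMI = weight / height^2
height = 140 cm = 1.4 m
BMI = 45.7 / 1.4^2
BMI = 23.32 kg/m^2


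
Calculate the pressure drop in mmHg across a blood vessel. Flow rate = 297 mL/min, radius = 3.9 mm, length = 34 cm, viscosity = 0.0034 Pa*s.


dP = 8*mu*L*Q / (pi*r^4)
Q = 297 mL/min = 4.95e-06 m^3/s
dP = 62.9861 Pa = 62.9861 / 133.322 mmHg = 0.4724 mmHg


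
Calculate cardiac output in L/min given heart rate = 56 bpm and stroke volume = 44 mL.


CO = HR * SV
CO = 56 * 44 / 1000
CO = 2.464 L/min


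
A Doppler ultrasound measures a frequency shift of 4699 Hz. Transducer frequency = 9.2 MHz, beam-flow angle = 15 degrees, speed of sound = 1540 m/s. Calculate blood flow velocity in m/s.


v = fd * c / (2 * f0 * cos(theta))
v = 4699 * 1540 / (2 * 9.2000e+06 * cos(15))
v = 0.4072 m/s


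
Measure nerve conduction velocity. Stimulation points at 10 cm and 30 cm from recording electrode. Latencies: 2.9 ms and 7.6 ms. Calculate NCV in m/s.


Distance = (30 - 10) / 100 = 0.2 m
dt = (7.6 - 2.9) / 1000 = 0.0047 s
NCV = dist / dt = 42.55 m/s


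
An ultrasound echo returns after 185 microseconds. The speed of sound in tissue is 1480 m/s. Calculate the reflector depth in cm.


depth = c * t / 2
t = 185 us = 1.8500e-04 s
depth = 1480 * 1.8500e-04 / 2
depth = 0.1369 m = 13.69 cm


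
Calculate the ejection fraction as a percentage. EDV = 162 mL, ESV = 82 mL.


SV = EDV - ESV = 162 - 82 = 80 mL
EF = SV/EDV * 100 = 80/162 * 100
EF = 49.38%


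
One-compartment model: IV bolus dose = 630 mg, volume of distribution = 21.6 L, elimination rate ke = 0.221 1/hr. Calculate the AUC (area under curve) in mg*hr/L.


C0 = Dose/Vd = 630/21.6 = 29.1667 mg/L
AUC = C0/ke = 29.1667/0.221
AUC = 132 mg*hr/L


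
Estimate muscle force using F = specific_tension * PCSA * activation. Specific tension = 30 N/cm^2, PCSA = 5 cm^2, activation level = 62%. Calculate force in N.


F = sigma * PCSA * activation
F = 30 * 5 * 0.62
F = 93 N


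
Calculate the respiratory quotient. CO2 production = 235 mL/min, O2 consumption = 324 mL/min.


RQ = VCO2 / VO2
RQ = 235 / 324
RQ = 0.7253
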